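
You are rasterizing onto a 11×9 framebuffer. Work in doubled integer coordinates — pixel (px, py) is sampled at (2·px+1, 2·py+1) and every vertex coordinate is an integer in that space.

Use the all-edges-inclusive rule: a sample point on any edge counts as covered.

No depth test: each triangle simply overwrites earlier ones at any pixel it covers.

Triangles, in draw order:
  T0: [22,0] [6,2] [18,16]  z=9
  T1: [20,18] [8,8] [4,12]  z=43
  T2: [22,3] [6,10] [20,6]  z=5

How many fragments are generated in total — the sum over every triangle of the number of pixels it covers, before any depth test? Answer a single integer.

T0:
  2·area = 248  (B↔C swapped to make it positive)
  edge (22, 0)→(18, 16): d=(-4,16) inclusive
  edge (18, 16)→(6, 2): d=(-12,-14) inclusive
  edge (6, 2)→(22, 0): d=(16,-2) inclusive
    (7,0)@(15, 1): e=[108,138,2] → #
    (8,0)@(17, 1): e=[76,166,6] → #
    (9,0)@(19, 1): e=[44,194,10] → #
    (10,0)@(21, 1): e=[12,222,14] → #
    (3,1)@(7, 3): e=[228,2,18] → #
    (4,1)@(9, 3): e=[196,30,22] → #
    (5,1)@(11, 3): e=[164,58,26] → #
    (6,1)@(13, 3): e=[132,86,30] → #
    (3,2)@(7, 5): e=[220,-22,50] → ·
    (4,2)@(9, 5): e=[188,6,54] → #
    (10,2)@(21, 5): e=[-4,174,78] → ·
    (4,3)@(9, 7): e=[180,-18,86] → ·
  covered (31 px):
    · · · · · · · # # # #
    · · · # # # # # # # #
    · · · · # # # # # # ·
    · · · · · # # # # # ·
    · · · · · · # # # # ·
    · · · · · · · # # # ·
    · · · · · · · · # · ·
    · · · · · · · · · · ·
    · · · · · · · · · · ·
T1:
  2·area = 88  (B↔C swapped to make it positive)
  edge (20, 18)→(4, 12): d=(-16,-6) inclusive
  edge (4, 12)→(8, 8): d=(4,-4) inclusive
  edge (8, 8)→(20, 18): d=(12,10) inclusive
    (7,0)@(15, 1): e=[242,0,-154] → ·  [on edge]
    (6,1)@(13, 3): e=[198,0,-110] → ·  [on edge]
    (5,2)@(11, 5): e=[154,0,-66] → ·  [on edge]
    (4,3)@(9, 7): e=[110,0,-22] → ·  [on edge]
    (3,4)@(7, 9): e=[66,0,22] → #  [on edge]
    (4,4)@(9, 9): e=[78,8,2] → #
    (5,4)@(11, 9): e=[90,16,-18] → ·
    (2,5)@(5, 11): e=[22,0,66] → #  [on edge]
    (5,5)@(11, 11): e=[58,24,6] → #
    (6,5)@(13, 11): e=[70,32,-14] → ·
    (1,6)@(3, 13): e=[-22,0,110] → ·  [on edge]
    (2,6)@(5, 13): e=[-10,8,90] → ·
    (0,7)@(1, 15): e=[-66,0,154] → ·  [on edge]
  covered (12 px):
    · · · · · · · · · · ·
    · · · · · · · · · · ·
    · · · · · · · · · · ·
    · · · · · · · · · · ·
    · · · # # · · · · · ·
    · · # # # # · · · · ·
    · · · # # # # · · · ·
    · · · · · · # # · · ·
    · · · · · · · · · · ·
T2:
  2·area = 34  (B↔C swapped to make it positive)
  edge (22, 3)→(20, 6): d=(-2,3) inclusive
  edge (20, 6)→(6, 10): d=(-14,4) inclusive
  edge (6, 10)→(22, 3): d=(16,-7) inclusive
    (9,2)@(19, 5): e=[5,18,11] → #
    (10,2)@(21, 5): e=[-1,10,25] → ·
    (6,3)@(13, 7): e=[19,14,1] → #
    (7,3)@(15, 7): e=[13,6,15] → #
    (8,3)@(17, 7): e=[7,-2,29] → ·
    (9,3)@(19, 7): e=[1,-10,43] → ·
    (4,4)@(9, 9): e=[27,2,5] → #
    (5,4)@(11, 9): e=[21,-6,19] → ·
    (6,4)@(13, 9): e=[15,-14,33] → ·
    (7,4)@(15, 9): e=[9,-22,47] → ·
    (4,5)@(9, 11): e=[23,-26,37] → ·
  covered (4 px):
    · · · · · · · · · · ·
    · · · · · · · · · · ·
    · · · · · · · · · # ·
    · · · · · · # # · · ·
    · · · · # · · · · · ·
    · · · · · · · · · · ·
    · · · · · · · · · · ·
    · · · · · · · · · · ·
    · · · · · · · · · · ·

Result: 47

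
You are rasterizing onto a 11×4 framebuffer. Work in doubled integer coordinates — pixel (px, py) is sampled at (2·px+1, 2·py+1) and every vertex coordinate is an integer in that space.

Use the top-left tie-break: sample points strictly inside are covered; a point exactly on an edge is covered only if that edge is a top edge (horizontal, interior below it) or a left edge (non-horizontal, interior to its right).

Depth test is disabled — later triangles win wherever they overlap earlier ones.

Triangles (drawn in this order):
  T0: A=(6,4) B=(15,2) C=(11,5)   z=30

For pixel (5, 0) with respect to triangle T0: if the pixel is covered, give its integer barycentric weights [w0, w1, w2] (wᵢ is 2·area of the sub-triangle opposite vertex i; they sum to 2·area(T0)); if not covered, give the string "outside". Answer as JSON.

T0:
  2·area = 19
  edge (6, 4)→(15, 2): d=(9,-2) top-left  bias=+0
  edge (15, 2)→(11, 5): d=(-4,3) right/bottom  bias=-1
  edge (11, 5)→(6, 4): d=(-5,-1) top-left  bias=+0
    (0,1)@(1, 3): e=[-19,38,0] → ·  [on edge]
    (5,1)@(11, 3): e=[1,8,10] → █
    (6,1)@(13, 3): e=[5,2,12] → █
    (7,1)@(15, 3): e=[9,-4,14] → ·
    (5,2)@(11, 5): e=[19,0,0] → ·  [on edge]
    (6,2)@(13, 5): e=[23,-6,2] → ·
    (10,3)@(21, 7): e=[57,-38,0] → ·  [on edge]
  covered (2 px):
    · · · · · · · · · · ·
    · · · · · █ █ · · · ·
    · · · · · · · · · · ·
    · · · · · · · · · · ·

Result: "outside"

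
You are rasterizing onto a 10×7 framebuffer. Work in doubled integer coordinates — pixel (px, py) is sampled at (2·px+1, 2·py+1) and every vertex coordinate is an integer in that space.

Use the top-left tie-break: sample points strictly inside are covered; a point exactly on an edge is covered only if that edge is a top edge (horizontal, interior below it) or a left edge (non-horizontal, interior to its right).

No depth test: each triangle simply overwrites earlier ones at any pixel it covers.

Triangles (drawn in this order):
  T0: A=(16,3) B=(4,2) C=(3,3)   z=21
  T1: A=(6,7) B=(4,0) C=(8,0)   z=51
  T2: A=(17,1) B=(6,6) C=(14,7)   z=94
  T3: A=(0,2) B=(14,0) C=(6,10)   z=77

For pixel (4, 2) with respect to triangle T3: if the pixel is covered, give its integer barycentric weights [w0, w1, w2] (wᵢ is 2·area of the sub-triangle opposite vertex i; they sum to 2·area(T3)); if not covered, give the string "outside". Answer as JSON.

T0:
  2·area = 13  (B↔C swapped to make it positive)
  edge (16, 3)→(3, 3): d=(-13,0) right/bottom  bias=-1
  edge (3, 3)→(4, 2): d=(1,-1) top-left  bias=+0
  edge (4, 2)→(16, 3): d=(12,1) right/bottom  bias=-1
    (2,0)@(5, 1): e=[26,0,-13] → .  [on edge]
    (0,1)@(1, 3): e=[0,-2,15] → .  [on edge]
    (1,1)@(3, 3): e=[0,0,13] → .  [on edge]
    (2,1)@(5, 3): e=[0,2,11] → .  [on edge]
    (3,1)@(7, 3): e=[0,4,9] → .  [on edge]
    (4,1)@(9, 3): e=[0,6,7] → .  [on edge]
    (5,1)@(11, 3): e=[0,8,5] → .  [on edge]
    (6,1)@(13, 3): e=[0,10,3] → .  [on edge]
    (7,1)@(15, 3): e=[0,12,1] → .  [on edge]
    (8,1)@(17, 3): e=[0,14,-1] → .  [on edge]
    (9,1)@(19, 3): e=[0,16,-3] → .  [on edge]
    (0,2)@(1, 5): e=[-26,0,39] → .  [on edge]
  covered (0 px):
    . . . . . . . . . .
    . . . . . . . . . .
    . . . . . . . . . .
    . . . . . . . . . .
    . . . . . . . . . .
    . . . . . . . . . .
    . . . . . . . . . .
T1:
  2·area = 28
  edge (6, 7)→(4, 0): d=(-2,-7) top-left  bias=+0
  edge (4, 0)→(8, 0): d=(4,0) top-left  bias=+0
  edge (8, 0)→(6, 7): d=(-2,7) right/bottom  bias=-1
    (2,0)@(5, 1): e=[5,4,19] → X
    (3,0)@(7, 1): e=[19,4,5] → X
    (4,0)@(9, 1): e=[33,4,-9] → .
    (2,1)@(5, 3): e=[1,12,15] → X
    (4,1)@(9, 3): e=[29,12,-13] → .
    (2,2)@(5, 5): e=[-3,20,11] → .
    (3,2)@(7, 5): e=[11,20,-3] → .
  covered (4 px):
    . . X X . . . . . .
    . . X X . . . . . .
    . . . . . . . . . .
    . . . . . . . . . .
    . . . . . . . . . .
    . . . . . . . . . .
    . . . . . . . . . .
T2:
  2·area = 51  (B↔C swapped to make it positive)
  edge (17, 1)→(14, 7): d=(-3,6) right/bottom  bias=-1
  edge (14, 7)→(6, 6): d=(-8,-1) top-left  bias=+0
  edge (6, 6)→(17, 1): d=(11,-5) top-left  bias=+0
    (8,0)@(17, 1): e=[0,51,0] → .  [on edge]
    (6,1)@(13, 3): e=[18,31,2] → X
    (7,1)@(15, 3): e=[6,33,12] → X
    (8,1)@(17, 3): e=[-6,35,22] → .
    (4,2)@(9, 5): e=[36,11,4] → X
    (5,2)@(11, 5): e=[24,13,14] → X
    (7,2)@(15, 5): e=[0,17,34] → .  [on edge]
    (4,3)@(9, 7): e=[30,-5,26] → .
    (5,3)@(11, 7): e=[18,-3,36] → .
    (6,3)@(13, 7): e=[6,-1,46] → .
    (6,4)@(13, 9): e=[0,-17,68] → .  [on edge]
    (5,6)@(11, 13): e=[0,-51,102] → .  [on edge]
  covered (5 px):
    . . . . . . . . . .
    . . . . . . X X . .
    . . . . X X X . . .
    . . . . . . . . . .
    . . . . . . . . . .
    . . . . . . . . . .
    . . . . . . . . . .
T3:
  2·area = 124
  edge (0, 2)→(14, 0): d=(14,-2) top-left  bias=+0
  edge (14, 0)→(6, 10): d=(-8,10) right/bottom  bias=-1
  edge (6, 10)→(0, 2): d=(-6,-8) top-left  bias=+0
    (3,0)@(7, 1): e=[0,62,62] → X  [on edge]
    (4,0)@(9, 1): e=[4,42,78] → X
    (5,0)@(11, 1): e=[8,22,94] → X
    (6,0)@(13, 1): e=[12,2,110] → X
    (7,0)@(15, 1): e=[16,-18,126] → .
    (0,1)@(1, 3): e=[16,106,2] → X
    (1,1)@(3, 3): e=[20,86,18] → X
    (2,1)@(5, 3): e=[24,66,34] → X
    (6,1)@(13, 3): e=[40,-14,98] → .
    (0,2)@(1, 5): e=[44,90,-10] → .
    (1,2)@(3, 5): e=[48,70,6] → X
    (5,2)@(11, 5): e=[64,-10,70] → .
  covered (16 px):
    . . . X X X X . . .
    X X X X X X . . . .
    . X X X X . . . . .
    . . X X . . . . . .
    . . . . . . . . . .
    . . . . . . . . . .
    . . . . . . . . . .

Result: [10,54,60]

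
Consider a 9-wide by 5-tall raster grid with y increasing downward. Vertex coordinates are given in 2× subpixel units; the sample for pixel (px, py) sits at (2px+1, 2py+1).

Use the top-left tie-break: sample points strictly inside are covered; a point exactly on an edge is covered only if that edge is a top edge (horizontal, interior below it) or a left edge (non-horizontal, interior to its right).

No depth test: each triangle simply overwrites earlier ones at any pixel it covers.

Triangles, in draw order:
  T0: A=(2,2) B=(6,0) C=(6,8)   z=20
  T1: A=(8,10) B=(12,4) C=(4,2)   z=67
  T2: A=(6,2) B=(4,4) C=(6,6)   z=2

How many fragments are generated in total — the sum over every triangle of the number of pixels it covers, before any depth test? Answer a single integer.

T0:
  2·area = 32
  edge (2, 2)→(6, 0): d=(4,-2) top-left  bias=+0
  edge (6, 0)→(6, 8): d=(0,8) right/bottom  bias=-1
  edge (6, 8)→(2, 2): d=(-4,-6) top-left  bias=+0
    (2,0)@(5, 1): e=[2,8,22] → X
    (3,0)@(7, 1): e=[6,-8,34] → .
    (1,1)@(3, 3): e=[6,24,2] → X
    (3,1)@(7, 3): e=[14,-8,26] → .
    (1,2)@(3, 5): e=[14,24,-6] → .
    (2,2)@(5, 5): e=[18,8,6] → X
    (3,2)@(7, 5): e=[22,-8,18] → .
    (2,3)@(5, 7): e=[26,8,-2] → .
  covered (4 px):
    . . X . . . . . .
    . X X . . . . . .
    . . X . . . . . .
    . . . . . . . . .
    . . . . . . . . .
T1:
  2·area = 56  (B↔C swapped to make it positive)
  edge (8, 10)→(4, 2): d=(-4,-8) top-left  bias=+0
  edge (4, 2)→(12, 4): d=(8,2) right/bottom  bias=-1
  edge (12, 4)→(8, 10): d=(-4,6) right/bottom  bias=-1
    (2,1)@(5, 3): e=[4,6,46] → X
    (3,1)@(7, 3): e=[20,2,34] → X
    (4,1)@(9, 3): e=[36,-2,22] → .
    (2,2)@(5, 5): e=[-4,22,38] → .
    (3,2)@(7, 5): e=[12,18,26] → X
    (4,2)@(9, 5): e=[28,14,14] → X
    (5,2)@(11, 5): e=[44,10,2] → X
    (6,2)@(13, 5): e=[60,6,-10] → .
    (3,3)@(7, 7): e=[4,34,18] → X
    (5,3)@(11, 7): e=[36,26,-6] → .
    (3,4)@(7, 9): e=[-4,50,10] → .
    (4,4)@(9, 9): e=[12,46,-2] → .
  covered (7 px):
    . . . . . . . . .
    . . X X . . . . .
    . . . X X X . . .
    . . . X X . . . .
    . . . . . . . . .
T2:
  2·area = 8  (B↔C swapped to make it positive)
  edge (6, 2)→(6, 6): d=(0,4) right/bottom  bias=-1
  edge (6, 6)→(4, 4): d=(-2,-2) top-left  bias=+0
  edge (4, 4)→(6, 2): d=(2,-2) top-left  bias=+0
    (0,0)@(1, 1): e=[20,0,-12] → .  [on edge]
    (3,0)@(7, 1): e=[-4,12,0] → .  [on edge]
    (1,1)@(3, 3): e=[12,0,-4] → .  [on edge]
    (2,1)@(5, 3): e=[4,4,0] → X  [on edge]
    (3,1)@(7, 3): e=[-4,8,4] → .
    (1,2)@(3, 5): e=[12,-4,0] → .  [on edge]
    (2,2)@(5, 5): e=[4,0,4] → X  [on edge]
    (3,2)@(7, 5): e=[-4,4,8] → .
    (0,3)@(1, 7): e=[20,-12,0] → .  [on edge]
    (2,3)@(5, 7): e=[4,-4,8] → .
    (3,3)@(7, 7): e=[-4,0,12] → .  [on edge]
    (4,4)@(9, 9): e=[-12,0,20] → .  [on edge]
  covered (2 px):
    . . . . . . . . .
    . . X . . . . . .
    . . X . . . . . .
    . . . . . . . . .
    . . . . . . . . .

Answer: 13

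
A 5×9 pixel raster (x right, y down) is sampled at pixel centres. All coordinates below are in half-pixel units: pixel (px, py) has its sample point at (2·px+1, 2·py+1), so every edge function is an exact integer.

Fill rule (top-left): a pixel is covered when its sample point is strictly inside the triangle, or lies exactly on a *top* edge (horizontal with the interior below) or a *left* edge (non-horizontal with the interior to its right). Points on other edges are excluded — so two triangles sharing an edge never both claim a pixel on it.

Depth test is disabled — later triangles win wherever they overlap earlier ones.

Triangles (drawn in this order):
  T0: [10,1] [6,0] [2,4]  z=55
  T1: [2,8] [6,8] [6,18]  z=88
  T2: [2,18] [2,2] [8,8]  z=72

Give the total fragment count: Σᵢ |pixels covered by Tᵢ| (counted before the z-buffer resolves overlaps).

T0:
  2·area = 20  (B↔C swapped to make it positive)
  edge (10, 1)→(2, 4): d=(-8,3) right/bottom  bias=-1
  edge (2, 4)→(6, 0): d=(4,-4) top-left  bias=+0
  edge (6, 0)→(10, 1): d=(4,1) right/bottom  bias=-1
    (2,0)@(5, 1): e=[15,0,5] → █  [on edge]
    (3,0)@(7, 1): e=[9,8,3] → █
    (4,0)@(9, 1): e=[3,16,1] → █
    (1,1)@(3, 3): e=[5,0,15] → █  [on edge]
    (2,1)@(5, 3): e=[-1,8,13] → ·
    (3,1)@(7, 3): e=[-7,16,11] → ·
    (4,1)@(9, 3): e=[-13,24,9] → ·
    (0,2)@(1, 5): e=[-5,0,25] → ·  [on edge]
    (1,2)@(3, 5): e=[-11,8,23] → ·
  covered (4 px):
    · · █ █ █
    · █ · · ·
    · · · · ·
    · · · · ·
    · · · · ·
    · · · · ·
    · · · · ·
    · · · · ·
    · · · · ·
T1:
  2·area = 40
  edge (2, 8)→(6, 8): d=(4,0) top-left  bias=+0
  edge (6, 8)→(6, 18): d=(0,10) right/bottom  bias=-1
  edge (6, 18)→(2, 8): d=(-4,-10) top-left  bias=+0
    (1,4)@(3, 9): e=[4,30,6] → █
    (2,4)@(5, 9): e=[4,10,26] → █
    (3,4)@(7, 9): e=[4,-10,46] → ·
    (1,5)@(3, 11): e=[12,30,-2] → ·
    (2,5)@(5, 11): e=[12,10,18] → █
    (3,5)@(7, 11): e=[12,-10,38] → ·
    (2,6)@(5, 13): e=[20,10,10] → █
    (3,6)@(7, 13): e=[20,-10,30] → ·
    (2,7)@(5, 15): e=[28,10,2] → █
    (3,7)@(7, 15): e=[28,-10,22] → ·
    (2,8)@(5, 17): e=[36,10,-6] → ·
  covered (5 px):
    · · · · ·
    · · · · ·
    · · · · ·
    · · · · ·
    · █ █ · ·
    · · █ · ·
    · · █ · ·
    · · █ · ·
    · · · · ·
T2:
  2·area = 96
  edge (2, 18)→(2, 2): d=(0,-16) top-left  bias=+0
  edge (2, 2)→(8, 8): d=(6,6) right/bottom  bias=-1
  edge (8, 8)→(2, 18): d=(-6,10) right/bottom  bias=-1
    (0,0)@(1, 1): e=[-16,0,112] → ·  [on edge]
    (1,1)@(3, 3): e=[16,0,80] → ·  [on edge]
    (1,2)@(3, 5): e=[16,12,68] → █
    (2,2)@(5, 5): e=[48,0,48] → ·  [on edge]
    (1,3)@(3, 7): e=[16,24,56] → █
    (2,3)@(5, 7): e=[48,12,36] → █
    (3,3)@(7, 7): e=[80,0,16] → ·  [on edge]
    (1,4)@(3, 9): e=[16,36,44] → █
    (3,4)@(7, 9): e=[80,12,4] → █
    (4,4)@(9, 9): e=[112,0,-16] → ·  [on edge]
    (1,5)@(3, 11): e=[16,48,32] → █
    (3,5)@(7, 11): e=[80,24,-8] → ·
    (2,6)@(5, 13): e=[48,48,0] → ·  [on edge]
  covered (10 px):
    · · · · ·
    · · · · ·
    · █ · · ·
    · █ █ · ·
    · █ █ █ ·
    · █ █ · ·
    · █ · · ·
    · █ · · ·
    · · · · ·

Result: 19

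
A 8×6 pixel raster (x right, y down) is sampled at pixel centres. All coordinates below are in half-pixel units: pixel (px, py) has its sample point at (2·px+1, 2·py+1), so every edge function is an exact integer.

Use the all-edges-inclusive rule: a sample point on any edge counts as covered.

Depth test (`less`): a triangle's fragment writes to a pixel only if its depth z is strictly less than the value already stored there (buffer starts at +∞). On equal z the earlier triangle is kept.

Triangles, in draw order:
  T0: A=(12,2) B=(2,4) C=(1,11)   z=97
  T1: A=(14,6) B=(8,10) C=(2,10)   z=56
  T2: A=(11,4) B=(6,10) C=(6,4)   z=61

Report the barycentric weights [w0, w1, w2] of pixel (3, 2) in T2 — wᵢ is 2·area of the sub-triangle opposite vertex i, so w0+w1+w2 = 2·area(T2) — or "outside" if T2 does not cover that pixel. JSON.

T0:
  2·area = 68  (B↔C swapped to make it positive)
  edge (12, 2)→(1, 11): d=(-11,9) inclusive
  edge (1, 11)→(2, 4): d=(1,-7) inclusive
  edge (2, 4)→(12, 2): d=(10,-2) inclusive
    (3,1)@(7, 3): e=[34,34,0] → X  [on edge]
    (4,1)@(9, 3): e=[16,48,4] → X
    (5,1)@(11, 3): e=[-2,62,8] → .
    (1,2)@(3, 5): e=[48,8,12] → X
    (2,2)@(5, 5): e=[30,22,16] → X
    (4,2)@(9, 5): e=[-6,50,24] → .
    (1,3)@(3, 7): e=[26,10,32] → X
    (3,3)@(7, 7): e=[-10,38,40] → .
    (1,4)@(3, 9): e=[4,12,52] → X
    (2,4)@(5, 9): e=[-14,26,56] → .
    (0,5)@(1, 11): e=[0,0,68] → X  [on edge]
    (1,5)@(3, 11): e=[-18,14,72] → .
  covered (9 px):
    . . . . . . . .
    . . . X X . . .
    . X X X . . . .
    . X X . . . . .
    . X . . . . . .
    X . . . . . . .
T1:
  2·area = 24
  edge (14, 6)→(8, 10): d=(-6,4) inclusive
  edge (8, 10)→(2, 10): d=(-6,0) inclusive
  edge (2, 10)→(14, 6): d=(12,-4) inclusive
    (5,3)@(11, 7): e=[6,18,0] → X  [on edge]
    (6,3)@(13, 7): e=[-2,18,8] → .
    (2,4)@(5, 9): e=[18,6,0] → X  [on edge]
    (3,4)@(7, 9): e=[10,6,8] → X
    (4,4)@(9, 9): e=[2,6,16] → X
    (5,4)@(11, 9): e=[-6,6,24] → .
    (2,5)@(5, 11): e=[6,-6,24] → .
    (3,5)@(7, 11): e=[-2,-6,32] → .
    (4,5)@(9, 11): e=[-10,-6,40] → .
  covered (4 px):
    . . . . . . . .
    . . . . . . . .
    . . . . . . . .
    . . . . . X . .
    . . X X X . . .
    . . . . . . . .
T2:
  2·area = 30
  edge (11, 4)→(6, 10): d=(-5,6) inclusive
  edge (6, 10)→(6, 4): d=(0,-6) inclusive
  edge (6, 4)→(11, 4): d=(5,0) inclusive
    (3,2)@(7, 5): e=[19,6,5] → X
    (4,2)@(9, 5): e=[7,18,5] → X
    (5,2)@(11, 5): e=[-5,30,5] → .
    (3,3)@(7, 7): e=[9,6,15] → X
    (4,3)@(9, 7): e=[-3,18,15] → .
    (3,4)@(7, 9): e=[-1,6,25] → .
  covered (3 px):
    . . . . . . . .
    . . . . . . . .
    . . . X X . . .
    . . . X . . . .
    . . . . . . . .
    . . . . . . . .

Final: [6,5,19]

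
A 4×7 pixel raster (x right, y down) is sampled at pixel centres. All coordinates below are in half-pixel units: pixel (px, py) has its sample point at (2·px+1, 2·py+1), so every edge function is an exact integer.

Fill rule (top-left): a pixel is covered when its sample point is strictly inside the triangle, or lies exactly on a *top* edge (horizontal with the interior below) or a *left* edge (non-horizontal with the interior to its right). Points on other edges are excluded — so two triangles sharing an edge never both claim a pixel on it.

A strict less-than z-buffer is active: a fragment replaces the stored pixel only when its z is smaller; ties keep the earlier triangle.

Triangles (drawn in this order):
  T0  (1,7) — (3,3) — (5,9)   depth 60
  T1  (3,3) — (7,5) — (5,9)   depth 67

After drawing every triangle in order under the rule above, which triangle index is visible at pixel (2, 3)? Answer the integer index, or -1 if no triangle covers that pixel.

T0:
  2·area = 20
  edge (1, 7)→(3, 3): d=(2,-4) top-left  bias=+0
  edge (3, 3)→(5, 9): d=(2,6) right/bottom  bias=-1
  edge (5, 9)→(1, 7): d=(-4,-2) top-left  bias=+0
    (1,1)@(3, 3): e=[0,0,20] → ·  [on edge]
    (1,2)@(3, 5): e=[4,4,12] → #
    (2,2)@(5, 5): e=[12,-8,16] → ·
    (0,3)@(1, 7): e=[0,20,0] → #  [on edge]
    (2,3)@(5, 7): e=[16,-4,8] → ·
    (0,4)@(1, 9): e=[4,24,-8] → ·
    (1,4)@(3, 9): e=[12,12,-4] → ·
    (2,4)@(5, 9): e=[20,0,0] → ·  [on edge]
  covered (3 px):
    · · · ·
    · · · ·
    · # · ·
    # # · ·
    · · · ·
    · · · ·
    · · · ·
T1:
  2·area = 20
  edge (3, 3)→(7, 5): d=(4,2) right/bottom  bias=-1
  edge (7, 5)→(5, 9): d=(-2,4) right/bottom  bias=-1
  edge (5, 9)→(3, 3): d=(-2,-6) top-left  bias=+0
    (1,1)@(3, 3): e=[0,20,0] → ·  [on edge]
    (2,2)@(5, 5): e=[4,8,8] → #
    (3,2)@(7, 5): e=[0,0,20] → ·  [on edge]
    (2,3)@(5, 7): e=[12,4,4] → #
    (3,3)@(7, 7): e=[8,-4,16] → ·
    (2,4)@(5, 9): e=[20,0,0] → ·  [on edge]
    (1,6)@(3, 13): e=[40,0,-20] → ·  [on edge]
  covered (2 px):
    · · · ·
    · · · ·
    · · # ·
    · · # ·
    · · · ·
    · · · ·
    · · · ·

Z-buffer (winner per pixel, '.' = empty):
  . . . .
  . . . .
  . 0 1 .
  0 0 1 .
  . . . .
  . . . .
  . . . .

Final: 1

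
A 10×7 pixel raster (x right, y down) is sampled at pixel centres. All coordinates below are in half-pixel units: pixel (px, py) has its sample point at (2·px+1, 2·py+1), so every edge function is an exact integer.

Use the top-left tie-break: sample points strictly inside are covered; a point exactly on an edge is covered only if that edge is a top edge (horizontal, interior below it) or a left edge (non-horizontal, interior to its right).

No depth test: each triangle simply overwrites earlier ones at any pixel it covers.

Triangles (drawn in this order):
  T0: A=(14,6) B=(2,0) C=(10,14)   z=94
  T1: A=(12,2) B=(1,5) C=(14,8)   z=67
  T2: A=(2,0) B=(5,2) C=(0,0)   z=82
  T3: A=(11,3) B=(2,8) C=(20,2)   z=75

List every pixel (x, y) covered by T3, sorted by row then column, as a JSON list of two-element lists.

T0:
  2·area = 120  (B↔C swapped to make it positive)
  edge (14, 6)→(10, 14): d=(-4,8) right/bottom  bias=-1
  edge (10, 14)→(2, 0): d=(-8,-14) top-left  bias=+0
  edge (2, 0)→(14, 6): d=(12,6) right/bottom  bias=-1
    (1,0)@(3, 1): e=[108,6,6] → X
    (2,0)@(5, 1): e=[92,34,-6] → .
    (1,1)@(3, 3): e=[100,-10,30] → .
    (2,1)@(5, 3): e=[84,18,18] → X
    (3,1)@(7, 3): e=[68,46,6] → X
    (4,1)@(9, 3): e=[52,74,-6] → .
    (2,2)@(5, 5): e=[76,2,42] → X
    (4,2)@(9, 5): e=[44,58,18] → X
    (5,2)@(11, 5): e=[28,86,6] → X
    (6,2)@(13, 5): e=[12,114,-6] → .
    (2,3)@(5, 7): e=[68,-14,66] → .
    (3,3)@(7, 7): e=[52,14,54] → X
  covered (15 px):
    . X . . . . . . . .
    . . X X . . . . . .
    . . X X X X . . . .
    . . . X X X X . . .
    . . . . X X . . . .
    . . . . X X . . . .
    . . . . . . . . . .
T1:
  2·area = 72  (B↔C swapped to make it positive)
  edge (12, 2)→(14, 8): d=(2,6) right/bottom  bias=-1
  edge (14, 8)→(1, 5): d=(-13,-3) top-left  bias=+0
  edge (1, 5)→(12, 2): d=(11,-3) top-left  bias=+0
    (4,1)@(9, 3): e=[20,50,2] → X
    (5,1)@(11, 3): e=[8,56,8] → X
    (6,1)@(13, 3): e=[-4,62,14] → .
    (0,2)@(1, 5): e=[72,0,0] → X  [on edge]
    (1,2)@(3, 5): e=[60,6,6] → X
    (2,2)@(5, 5): e=[48,12,12] → X
    (3,2)@(7, 5): e=[36,18,18] → X
    (6,2)@(13, 5): e=[0,36,36] → .  [on edge]
    (0,3)@(1, 7): e=[76,-26,22] → .
    (1,3)@(3, 7): e=[64,-20,28] → .
    (2,3)@(5, 7): e=[52,-14,34] → .
    (3,3)@(7, 7): e=[40,-8,40] → .
    (7,5)@(15, 11): e=[0,-36,108] → .  [on edge]
  covered (10 px):
    . . . . . . . . . .
    . . . . X X . . . .
    X X X X X X . . . .
    . . . . . X X . . .
    . . . . . . . . . .
    . . . . . . . . . .
    . . . . . . . . . .
T2:
  2·area = 4
  edge (2, 0)→(5, 2): d=(3,2) right/bottom  bias=-1
  edge (5, 2)→(0, 0): d=(-5,-2) top-left  bias=+0
  edge (0, 0)→(2, 0): d=(2,0) top-left  bias=+0
    (1,0)@(3, 1): e=[1,1,2] → X
    (2,0)@(5, 1): e=[-3,5,2] → .
    (1,1)@(3, 3): e=[7,-9,6] → .
  covered (1 px):
    . X . . . . . . . .
    . . . . . . . . . .
    . . . . . . . . . .
    . . . . . . . . . .
    . . . . . . . . . .
    . . . . . . . . . .
    . . . . . . . . . .
T3:
  2·area = 36  (B↔C swapped to make it positive)
  edge (11, 3)→(20, 2): d=(9,-1) top-left  bias=+0
  edge (20, 2)→(2, 8): d=(-18,6) right/bottom  bias=-1
  edge (2, 8)→(11, 3): d=(9,-5) top-left  bias=+0
    (5,1)@(11, 3): e=[0,36,0] → X  [on edge]
    (6,1)@(13, 3): e=[2,24,10] → X
    (7,1)@(15, 3): e=[4,12,20] → X
    (8,1)@(17, 3): e=[6,0,30] → .  [on edge]
    (4,2)@(9, 5): e=[16,12,8] → X
    (5,2)@(11, 5): e=[18,0,18] → .  [on edge]
    (6,2)@(13, 5): e=[20,-12,28] → .
    (7,2)@(15, 5): e=[22,-24,38] → .
    (2,3)@(5, 7): e=[30,0,6] → .  [on edge]
    (4,3)@(9, 7): e=[34,-24,26] → .
  covered (4 px):
    . . . . . . . . . .
    . . . . . X X X . .
    . . . . X . . . . .
    . . . . . . . . . .
    . . . . . . . . . .
    . . . . . . . . . .
    . . . . . . . . . .

Answer: [[5,1],[6,1],[7,1],[4,2]]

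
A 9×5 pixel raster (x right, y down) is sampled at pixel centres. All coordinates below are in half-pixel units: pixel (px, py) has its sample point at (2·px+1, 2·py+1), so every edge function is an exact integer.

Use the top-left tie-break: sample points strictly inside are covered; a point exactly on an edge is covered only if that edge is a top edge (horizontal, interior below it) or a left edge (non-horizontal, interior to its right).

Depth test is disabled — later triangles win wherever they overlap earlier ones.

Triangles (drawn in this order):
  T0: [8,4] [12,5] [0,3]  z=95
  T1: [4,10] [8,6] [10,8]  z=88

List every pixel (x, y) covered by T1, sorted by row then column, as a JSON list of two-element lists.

T0:
  2·area = 4
  edge (8, 4)→(12, 5): d=(4,1) right/bottom  bias=-1
  edge (12, 5)→(0, 3): d=(-12,-2) top-left  bias=+0
  edge (0, 3)→(8, 4): d=(8,1) right/bottom  bias=-1
  covered (0 px):
    · · · · · · · · ·
    · · · · · · · · ·
    · · · · · · · · ·
    · · · · · · · · ·
    · · · · · · · · ·
T1:
  2·area = 16
  edge (4, 10)→(8, 6): d=(4,-4) top-left  bias=+0
  edge (8, 6)→(10, 8): d=(2,2) right/bottom  bias=-1
  edge (10, 8)→(4, 10): d=(-6,2) right/bottom  bias=-1
    (1,0)@(3, 1): e=[-40,0,56] → ·  [on edge]
    (6,0)@(13, 1): e=[0,-20,36] → ·  [on edge]
    (2,1)@(5, 3): e=[-24,0,40] → ·  [on edge]
    (5,1)@(11, 3): e=[0,-12,28] → ·  [on edge]
    (3,2)@(7, 5): e=[-8,0,24] → ·  [on edge]
    (4,2)@(9, 5): e=[0,-4,20] → ·  [on edge]
    (3,3)@(7, 7): e=[0,4,12] → #  [on edge]
    (4,3)@(9, 7): e=[8,0,8] → ·  [on edge]
    (6,3)@(13, 7): e=[24,-8,0] → ·  [on edge]
    (2,4)@(5, 9): e=[0,12,4] → #  [on edge]
    (3,4)@(7, 9): e=[8,8,0] → ·  [on edge]
    (5,4)@(11, 9): e=[24,0,-8] → ·  [on edge]
  covered (2 px):
    · · · · · · · · ·
    · · · · · · · · ·
    · · · · · · · · ·
    · · · # · · · · ·
    · · # · · · · · ·

Final: [[3,3],[2,4]]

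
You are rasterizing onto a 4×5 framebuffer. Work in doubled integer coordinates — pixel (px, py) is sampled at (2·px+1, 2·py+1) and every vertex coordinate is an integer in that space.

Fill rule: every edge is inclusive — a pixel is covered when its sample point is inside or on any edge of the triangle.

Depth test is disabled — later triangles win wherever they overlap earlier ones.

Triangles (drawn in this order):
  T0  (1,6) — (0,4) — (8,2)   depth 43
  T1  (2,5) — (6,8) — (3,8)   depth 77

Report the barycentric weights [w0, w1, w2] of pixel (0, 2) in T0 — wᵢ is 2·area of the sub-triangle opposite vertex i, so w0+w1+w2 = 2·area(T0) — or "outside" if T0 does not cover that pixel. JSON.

T0:
  2·area = 18
  edge (1, 6)→(0, 4): d=(-1,-2) inclusive
  edge (0, 4)→(8, 2): d=(8,-2) inclusive
  edge (8, 2)→(1, 6): d=(-7,4) inclusive
    (2,1)@(5, 3): e=[11,2,5] → █
    (3,1)@(7, 3): e=[15,6,-3] → ·
    (0,2)@(1, 5): e=[1,10,7] → █
    (1,2)@(3, 5): e=[5,14,-1] → ·
    (2,2)@(5, 5): e=[9,18,-9] → ·
    (0,3)@(1, 7): e=[-1,26,-7] → ·
  covered (2 px):
    · · · ·
    · · █ ·
    █ · · ·
    · · · ·
    · · · ·
T1:
  2·area = 9
  edge (2, 5)→(6, 8): d=(4,3) inclusive
  edge (6, 8)→(3, 8): d=(-3,0) inclusive
  edge (3, 8)→(2, 5): d=(-1,-3) inclusive
    (1,3)@(3, 7): e=[5,3,1] → █
    (2,3)@(5, 7): e=[-1,3,7] → ·
    (1,4)@(3, 9): e=[13,-3,-1] → ·
  covered (1 px):
    · · · ·
    · · · ·
    · · · ·
    · █ · ·
    · · · ·

Answer: [10,7,1]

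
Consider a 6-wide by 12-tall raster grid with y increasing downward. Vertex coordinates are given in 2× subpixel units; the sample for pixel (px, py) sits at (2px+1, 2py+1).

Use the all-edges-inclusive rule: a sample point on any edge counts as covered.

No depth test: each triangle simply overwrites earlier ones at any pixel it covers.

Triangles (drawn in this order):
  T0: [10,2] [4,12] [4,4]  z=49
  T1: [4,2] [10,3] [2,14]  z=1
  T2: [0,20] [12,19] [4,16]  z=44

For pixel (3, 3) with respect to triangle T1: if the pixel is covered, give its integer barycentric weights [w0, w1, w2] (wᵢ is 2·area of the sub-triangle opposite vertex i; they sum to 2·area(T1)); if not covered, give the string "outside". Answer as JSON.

T0:
  2·area = 48
  edge (10, 2)→(4, 12): d=(-6,10) inclusive
  edge (4, 12)→(4, 4): d=(0,-8) inclusive
  edge (4, 4)→(10, 2): d=(6,-2) inclusive
    (3,1)@(7, 3): e=[24,24,0] → #  [on edge]
    (4,1)@(9, 3): e=[4,40,4] → #
    (5,1)@(11, 3): e=[-16,56,8] → ·
    (0,2)@(1, 5): e=[72,-24,0] → ·  [on edge]
    (2,2)@(5, 5): e=[32,8,8] → #
    (4,2)@(9, 5): e=[-8,40,16] → ·
    (2,3)@(5, 7): e=[20,8,20] → #
    (3,3)@(7, 7): e=[0,24,24] → #  [on edge]
    (4,3)@(9, 7): e=[-20,40,28] → ·
    (2,4)@(5, 9): e=[8,8,32] → #
    (3,4)@(7, 9): e=[-12,24,36] → ·
    (2,5)@(5, 11): e=[-4,8,44] → ·
    (0,8)@(1, 17): e=[0,-24,72] → ·  [on edge]
  covered (7 px):
    · · · · · ·
    · · · # # ·
    · · # # · ·
    · · # # · ·
    · · # · · ·
    · · · · · ·
    · · · · · ·
    · · · · · ·
    · · · · · ·
    · · · · · ·
    · · · · · ·
    · · · · · ·
T1:
  2·area = 74
  edge (4, 2)→(10, 3): d=(6,1) inclusive
  edge (10, 3)→(2, 14): d=(-8,11) inclusive
  edge (2, 14)→(4, 2): d=(2,-12) inclusive
    (2,1)@(5, 3): e=[5,55,14] → #
    (3,1)@(7, 3): e=[3,33,38] → #
    (4,1)@(9, 3): e=[1,11,62] → #
    (5,1)@(11, 3): e=[-1,-11,86] → ·
    (2,2)@(5, 5): e=[17,39,18] → #
    (4,2)@(9, 5): e=[13,-5,66] → ·
    (2,3)@(5, 7): e=[29,23,22] → #
    (4,3)@(9, 7): e=[25,-21,70] → ·
    (1,4)@(3, 9): e=[43,29,2] → #
    (3,4)@(7, 9): e=[39,-15,50] → ·
    (1,5)@(3, 11): e=[55,13,6] → #
    (2,5)@(5, 11): e=[53,-9,30] → ·
  covered (10 px):
    · · · · · ·
    · · # # # ·
    · · # # · ·
    · · # # · ·
    · # # · · ·
    · # · · · ·
    · · · · · ·
    · · · · · ·
    · · · · · ·
    · · · · · ·
    · · · · · ·
    · · · · · ·
T2:
  2·area = 44  (B↔C swapped to make it positive)
  edge (0, 20)→(4, 16): d=(4,-4) inclusive
  edge (4, 16)→(12, 19): d=(8,3) inclusive
  edge (12, 19)→(0, 20): d=(-12,1) inclusive
    (5,4)@(11, 9): e=[0,-77,121] → ·  [on edge]
    (4,5)@(9, 11): e=[0,-55,99] → ·  [on edge]
    (3,6)@(7, 13): e=[0,-33,77] → ·  [on edge]
    (2,7)@(5, 15): e=[0,-11,55] → ·  [on edge]
    (1,8)@(3, 17): e=[0,11,33] → #  [on edge]
    (2,8)@(5, 17): e=[8,5,31] → #
    (3,8)@(7, 17): e=[16,-1,29] → ·
    (0,9)@(1, 19): e=[0,33,11] → #  [on edge]
    (3,9)@(7, 19): e=[24,15,5] → #
    (4,9)@(9, 19): e=[32,9,3] → #
    (5,9)@(11, 19): e=[40,3,1] → #
    (0,10)@(1, 21): e=[8,49,-13] → ·
  covered (8 px):
    · · · · · ·
    · · · · · ·
    · · · · · ·
    · · · · · ·
    · · · · · ·
    · · · · · ·
    · · · · · ·
    · · · · · ·
    · # # · · ·
    # # # # # #
    · · · · · ·
    · · · · · ·

Result: [1,46,27]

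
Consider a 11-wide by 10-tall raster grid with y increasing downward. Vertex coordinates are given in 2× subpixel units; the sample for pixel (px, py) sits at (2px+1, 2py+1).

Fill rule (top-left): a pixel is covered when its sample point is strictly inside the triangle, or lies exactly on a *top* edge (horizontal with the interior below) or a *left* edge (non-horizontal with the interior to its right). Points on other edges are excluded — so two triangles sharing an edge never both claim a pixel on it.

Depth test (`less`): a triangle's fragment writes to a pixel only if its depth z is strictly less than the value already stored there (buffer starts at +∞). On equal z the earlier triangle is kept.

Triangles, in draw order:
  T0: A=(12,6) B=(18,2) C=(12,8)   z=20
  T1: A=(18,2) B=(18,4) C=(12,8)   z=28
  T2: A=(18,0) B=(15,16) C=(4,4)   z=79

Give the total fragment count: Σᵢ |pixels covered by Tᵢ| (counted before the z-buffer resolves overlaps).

T0:
  2·area = 12
  edge (12, 6)→(18, 2): d=(6,-4) top-left  bias=+0
  edge (18, 2)→(12, 8): d=(-6,6) right/bottom  bias=-1
  edge (12, 8)→(12, 6): d=(0,-2) top-left  bias=+0
    (9,0)@(19, 1): e=[-2,0,14] → .  [on edge]
    (8,1)@(17, 3): e=[2,0,10] → .  [on edge]
    (7,2)@(15, 5): e=[6,0,6] → .  [on edge]
    (6,3)@(13, 7): e=[10,0,2] → .  [on edge]
    (5,4)@(11, 9): e=[14,0,-2] → .  [on edge]
    (4,5)@(9, 11): e=[18,0,-6] → .  [on edge]
    (3,6)@(7, 13): e=[22,0,-10] → .  [on edge]
    (2,7)@(5, 15): e=[26,0,-14] → .  [on edge]
    (1,8)@(3, 17): e=[30,0,-18] → .  [on edge]
    (0,9)@(1, 19): e=[34,0,-22] → .  [on edge]
  covered (0 px):
    . . . . . . . . . . .
    . . . . . . . . . . .
    . . . . . . . . . . .
    . . . . . . . . . . .
    . . . . . . . . . . .
    . . . . . . . . . . .
    . . . . . . . . . . .
    . . . . . . . . . . .
    . . . . . . . . . . .
    . . . . . . . . . . .
T1:
  2·area = 12
  edge (18, 2)→(18, 4): d=(0,2) right/bottom  bias=-1
  edge (18, 4)→(12, 8): d=(-6,4) right/bottom  bias=-1
  edge (12, 8)→(18, 2): d=(6,-6) top-left  bias=+0
    (9,0)@(19, 1): e=[-2,14,0] → .  [on edge]
    (8,1)@(17, 3): e=[2,10,0] → X  [on edge]
    (9,1)@(19, 3): e=[-2,2,12] → .
    (7,2)@(15, 5): e=[6,6,0] → X  [on edge]
    (8,2)@(17, 5): e=[2,-2,12] → .
    (6,3)@(13, 7): e=[10,2,0] → X  [on edge]
    (7,3)@(15, 7): e=[6,-6,12] → .
    (5,4)@(11, 9): e=[14,-2,0] → .  [on edge]
    (6,4)@(13, 9): e=[10,-10,12] → .
    (4,5)@(9, 11): e=[18,-6,0] → .  [on edge]
    (3,6)@(7, 13): e=[22,-10,0] → .  [on edge]
    (2,7)@(5, 15): e=[26,-14,0] → .  [on edge]
    (1,8)@(3, 17): e=[30,-18,0] → .  [on edge]
    (0,9)@(1, 19): e=[34,-22,0] → .  [on edge]
  covered (3 px):
    . . . . . . . . . . .
    . . . . . . . . X . .
    . . . . . . . X . . .
    . . . . . . X . . . .
    . . . . . . . . . . .
    . . . . . . . . . . .
    . . . . . . . . . . .
    . . . . . . . . . . .
    . . . . . . . . . . .
    . . . . . . . . . . .
T2:
  2·area = 212
  edge (18, 0)→(15, 16): d=(-3,16) right/bottom  bias=-1
  edge (15, 16)→(4, 4): d=(-11,-12) top-left  bias=+0
  edge (4, 4)→(18, 0): d=(14,-4) top-left  bias=+0
    (7,0)@(15, 1): e=[45,165,2] → X
    (8,0)@(17, 1): e=[13,189,10] → X
    (9,0)@(19, 1): e=[-19,213,18] → .
    (4,1)@(9, 3): e=[135,71,6] → X
    (5,1)@(11, 3): e=[103,95,14] → X
    (6,1)@(13, 3): e=[71,119,22] → X
    (9,1)@(19, 3): e=[-25,191,46] → .
    (2,2)@(5, 5): e=[193,1,18] → X
    (3,2)@(7, 5): e=[161,25,26] → X
    (9,2)@(19, 5): e=[-31,169,74] → .
    (2,3)@(5, 7): e=[187,-21,46] → .
    (3,3)@(7, 7): e=[155,3,54] → X
  covered (29 px):
    . . . . . . . X X . .
    . . . . X X X X X . .
    . . X X X X X X X . .
    . . . X X X X X . . .
    . . . . X X X X . . .
    . . . . . X X X . . .
    . . . . . . X X . . .
    . . . . . . . X . . .
    . . . . . . . . . . .
    . . . . . . . . . . .

Final: 32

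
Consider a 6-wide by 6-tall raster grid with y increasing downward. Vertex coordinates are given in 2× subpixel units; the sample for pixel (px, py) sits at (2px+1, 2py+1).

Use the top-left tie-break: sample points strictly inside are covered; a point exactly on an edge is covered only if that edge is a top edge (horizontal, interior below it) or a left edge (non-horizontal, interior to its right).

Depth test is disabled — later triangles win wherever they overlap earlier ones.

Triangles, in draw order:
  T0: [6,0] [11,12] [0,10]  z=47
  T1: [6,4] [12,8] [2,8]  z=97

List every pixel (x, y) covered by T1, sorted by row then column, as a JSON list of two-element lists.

T0:
  2·area = 122
  edge (6, 0)→(11, 12): d=(5,12) right/bottom  bias=-1
  edge (11, 12)→(0, 10): d=(-11,-2) top-left  bias=+0
  edge (0, 10)→(6, 0): d=(6,-10) top-left  bias=+0
    (2,1)@(5, 3): e=[27,87,8] → #
    (3,1)@(7, 3): e=[3,91,28] → #
    (4,1)@(9, 3): e=[-21,95,48] → ·
    (1,2)@(3, 5): e=[61,61,0] → #  [on edge]
    (4,2)@(9, 5): e=[-11,73,60] → ·
    (1,3)@(3, 7): e=[71,39,12] → #
    (4,3)@(9, 7): e=[-1,51,72] → ·
    (0,4)@(1, 9): e=[105,13,4] → #
    (4,4)@(9, 9): e=[9,29,84] → #
    (5,4)@(11, 9): e=[-15,33,104] → ·
    (0,5)@(1, 11): e=[115,-9,16] → ·
    (1,5)@(3, 11): e=[91,-5,36] → ·
  covered (15 px):
    · · · · · ·
    · · # # · ·
    · # # # · ·
    · # # # · ·
    # # # # # ·
    · · · # # ·
T1:
  2·area = 40
  edge (6, 4)→(12, 8): d=(6,4) right/bottom  bias=-1
  edge (12, 8)→(2, 8): d=(-10,0) right/bottom  bias=-1
  edge (2, 8)→(6, 4): d=(4,-4) top-left  bias=+0
    (4,0)@(9, 1): e=[-30,70,0] → ·  [on edge]
    (3,1)@(7, 3): e=[-10,50,0] → ·  [on edge]
    (2,2)@(5, 5): e=[10,30,0] → #  [on edge]
    (3,2)@(7, 5): e=[2,30,8] → #
    (4,2)@(9, 5): e=[-6,30,16] → ·
    (1,3)@(3, 7): e=[30,10,0] → #  [on edge]
    (4,3)@(9, 7): e=[6,10,24] → #
    (5,3)@(11, 7): e=[-2,10,32] → ·
    (0,4)@(1, 9): e=[50,-10,0] → ·  [on edge]
    (1,4)@(3, 9): e=[42,-10,8] → ·
    (2,4)@(5, 9): e=[34,-10,16] → ·
    (3,4)@(7, 9): e=[26,-10,24] → ·
  covered (6 px):
    · · · · · ·
    · · · · · ·
    · · # # · ·
    · # # # # ·
    · · · · · ·
    · · · · · ·

Answer: [[2,2],[3,2],[1,3],[2,3],[3,3],[4,3]]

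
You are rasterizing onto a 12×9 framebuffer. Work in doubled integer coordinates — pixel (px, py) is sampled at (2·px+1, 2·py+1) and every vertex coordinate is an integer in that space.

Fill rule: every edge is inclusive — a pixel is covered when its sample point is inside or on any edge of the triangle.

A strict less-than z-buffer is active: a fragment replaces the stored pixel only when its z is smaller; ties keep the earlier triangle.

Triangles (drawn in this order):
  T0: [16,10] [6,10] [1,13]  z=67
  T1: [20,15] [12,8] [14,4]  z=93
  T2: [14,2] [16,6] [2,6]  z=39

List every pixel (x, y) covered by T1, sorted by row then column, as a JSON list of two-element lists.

T0:
  2·area = 30  (B↔C swapped to make it positive)
  edge (16, 10)→(1, 13): d=(-15,3) inclusive
  edge (1, 13)→(6, 10): d=(5,-3) inclusive
  edge (6, 10)→(16, 10): d=(10,0) inclusive
    (10,0)@(21, 1): e=[120,0,-90] → ·  [on edge]
    (5,3)@(11, 7): e=[60,0,-30] → ·  [on edge]
    (10,4)@(21, 9): e=[0,40,-10] → ·  [on edge]
    (2,5)@(5, 11): e=[18,2,10] → █
    (3,5)@(7, 11): e=[12,8,10] → █
    (4,5)@(9, 11): e=[6,14,10] → █
    (5,5)@(11, 11): e=[0,20,10] → █  [on edge]
    (6,5)@(13, 11): e=[-6,26,10] → ·
    (0,6)@(1, 13): e=[0,0,30] → █  [on edge]
    (1,6)@(3, 13): e=[-6,6,30] → ·
    (2,6)@(5, 13): e=[-12,12,30] → ·
    (3,6)@(7, 13): e=[-18,18,30] → ·
  covered (5 px):
    · · · · · · · · · · · ·
    · · · · · · · · · · · ·
    · · · · · · · · · · · ·
    · · · · · · · · · · · ·
    · · · · · · · · · · · ·
    · · █ █ █ █ · · · · · ·
    █ · · · · · · · · · · ·
    · · · · · · · · · · · ·
    · · · · · · · · · · · ·
T1:
  2·area = 46
  edge (20, 15)→(12, 8): d=(-8,-7) inclusive
  edge (12, 8)→(14, 4): d=(2,-4) inclusive
  edge (14, 4)→(20, 15): d=(6,11) inclusive
    (6,3)@(13, 7): e=[15,2,29] → █
    (7,3)@(15, 7): e=[29,10,7] → █
    (8,3)@(17, 7): e=[43,18,-15] → ·
    (6,4)@(13, 9): e=[-1,6,41] → ·
    (7,4)@(15, 9): e=[13,14,19] → █
    (8,4)@(17, 9): e=[27,22,-3] → ·
    (7,5)@(15, 11): e=[-3,18,31] → ·
    (8,5)@(17, 11): e=[11,26,9] → █
    (9,5)@(19, 11): e=[25,34,-13] → ·
    (8,6)@(17, 13): e=[-5,30,21] → ·
  covered (4 px):
    · · · · · · · · · · · ·
    · · · · · · · · · · · ·
    · · · · · · · · · · · ·
    · · · · · · █ █ · · · ·
    · · · · · · · █ · · · ·
    · · · · · · · · █ · · ·
    · · · · · · · · · · · ·
    · · · · · · · · · · · ·
    · · · · · · · · · · · ·
T2:
  2·area = 56
  edge (14, 2)→(16, 6): d=(2,4) inclusive
  edge (16, 6)→(2, 6): d=(-14,0) inclusive
  edge (2, 6)→(14, 2): d=(12,-4) inclusive
    (8,0)@(17, 1): e=[-14,70,0] → ·  [on edge]
    (5,1)@(11, 3): e=[14,42,0] → █  [on edge]
    (6,1)@(13, 3): e=[6,42,8] → █
    (7,1)@(15, 3): e=[-2,42,16] → ·
    (2,2)@(5, 5): e=[42,14,0] → █  [on edge]
    (3,2)@(7, 5): e=[34,14,8] → █
    (4,2)@(9, 5): e=[26,14,16] → █
    (7,2)@(15, 5): e=[2,14,40] → █
    (8,2)@(17, 5): e=[-6,14,48] → ·
    (2,3)@(5, 7): e=[46,-14,24] → ·
    (3,3)@(7, 7): e=[38,-14,32] → ·
    (4,3)@(9, 7): e=[30,-14,40] → ·
  covered (8 px):
    · · · · · · · · · · · ·
    · · · · · █ █ · · · · ·
    · · █ █ █ █ █ █ · · · ·
    · · · · · · · · · · · ·
    · · · · · · · · · · · ·
    · · · · · · · · · · · ·
    · · · · · · · · · · · ·
    · · · · · · · · · · · ·
    · · · · · · · · · · · ·

Final: [[6,3],[7,3],[7,4],[8,5]]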